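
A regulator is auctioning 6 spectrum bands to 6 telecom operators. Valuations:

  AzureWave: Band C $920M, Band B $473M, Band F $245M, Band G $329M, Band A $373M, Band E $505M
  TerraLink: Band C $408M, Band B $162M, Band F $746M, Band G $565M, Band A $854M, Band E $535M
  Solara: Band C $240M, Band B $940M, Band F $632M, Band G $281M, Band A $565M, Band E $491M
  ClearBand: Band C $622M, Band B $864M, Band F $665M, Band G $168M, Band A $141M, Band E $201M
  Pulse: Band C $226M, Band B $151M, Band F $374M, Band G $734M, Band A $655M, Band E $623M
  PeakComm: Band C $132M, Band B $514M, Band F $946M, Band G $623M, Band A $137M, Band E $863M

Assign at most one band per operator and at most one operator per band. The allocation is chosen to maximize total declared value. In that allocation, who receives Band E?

Optimal: AzureWave→Band C ($920M), TerraLink→Band A ($854M), Solara→Band B ($940M), ClearBand→Band F ($665M), Pulse→Band G ($734M), PeakComm→Band E ($863M) — total 920+854+940+665+734+863 = $4976M.
Max-entry greedy (repeatedly take the single best remaining cell) gives $4595M, worse by 381.
Next-best assignment: AzureWave→Band C, TerraLink→Band A, Solara→Band F, ClearBand→Band B, Pulse→Band G, PeakComm→Band E = $4867M.
Swapping ClearBand↔Solara (ClearBand→Band B $864M, Solara→Band F $632M) loses 109.
Checked against all permutations: $4976M is optimal.
PeakComm's own top band is Band F ($946M), but forcing PeakComm→Band F and reassigning the rest optimally gives only $4809M — worse by 167.

PeakComm receives Band E.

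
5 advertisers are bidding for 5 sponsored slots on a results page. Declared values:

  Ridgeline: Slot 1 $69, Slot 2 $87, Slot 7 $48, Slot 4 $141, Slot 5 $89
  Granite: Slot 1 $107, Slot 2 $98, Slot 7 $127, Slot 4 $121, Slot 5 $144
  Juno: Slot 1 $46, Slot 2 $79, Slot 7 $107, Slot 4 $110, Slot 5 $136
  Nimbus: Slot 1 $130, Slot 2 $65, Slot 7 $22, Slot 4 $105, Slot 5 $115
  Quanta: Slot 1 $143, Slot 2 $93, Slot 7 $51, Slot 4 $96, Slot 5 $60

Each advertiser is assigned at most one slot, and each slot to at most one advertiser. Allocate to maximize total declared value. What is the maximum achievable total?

Max total: $627

Optimal: Ridgeline→Slot 4 ($141), Granite→Slot 7 ($127), Juno→Slot 5 ($136), Nimbus→Slot 1 ($130), Quanta→Slot 2 ($93) — total 141+127+136+130+93 = $627.
Row-greedy (each advertiser in turn takes its best remaining slot) gives $615, worse by 12.
Swapping Ridgeline↔Granite (Ridgeline→Slot 7 $48, Granite→Slot 4 $121) loses 99.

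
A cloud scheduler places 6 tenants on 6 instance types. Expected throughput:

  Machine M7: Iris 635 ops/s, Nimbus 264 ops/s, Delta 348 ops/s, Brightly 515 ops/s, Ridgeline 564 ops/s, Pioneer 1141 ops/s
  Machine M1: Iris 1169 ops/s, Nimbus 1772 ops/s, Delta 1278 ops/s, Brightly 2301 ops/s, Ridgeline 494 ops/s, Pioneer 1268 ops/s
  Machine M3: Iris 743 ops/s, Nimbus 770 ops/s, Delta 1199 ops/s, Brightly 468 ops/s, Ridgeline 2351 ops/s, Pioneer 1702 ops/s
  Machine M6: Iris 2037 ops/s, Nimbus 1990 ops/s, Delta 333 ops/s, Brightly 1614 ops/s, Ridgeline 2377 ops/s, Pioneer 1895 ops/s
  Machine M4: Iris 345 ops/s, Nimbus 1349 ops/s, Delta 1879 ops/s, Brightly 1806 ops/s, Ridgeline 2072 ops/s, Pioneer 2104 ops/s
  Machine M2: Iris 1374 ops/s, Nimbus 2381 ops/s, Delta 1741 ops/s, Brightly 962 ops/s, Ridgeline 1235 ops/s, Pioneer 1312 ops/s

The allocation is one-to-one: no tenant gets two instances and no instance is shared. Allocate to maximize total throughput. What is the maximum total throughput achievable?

Optimal: Iris→Machine M6 (2037 ops/s), Nimbus→Machine M2 (2381 ops/s), Delta→Machine M4 (1879 ops/s), Brightly→Machine M1 (2301 ops/s), Ridgeline→Machine M3 (2351 ops/s), Pioneer→Machine M7 (1141 ops/s) — total 2037+2381+1879+2301+2351+1141 = 12090 ops/s.
Max-entry greedy (repeatedly take the single best remaining cell) gives 10997 ops/s, worse by 1093.
Every other assignment is strictly worse.

Maximum total: 12090 ops/s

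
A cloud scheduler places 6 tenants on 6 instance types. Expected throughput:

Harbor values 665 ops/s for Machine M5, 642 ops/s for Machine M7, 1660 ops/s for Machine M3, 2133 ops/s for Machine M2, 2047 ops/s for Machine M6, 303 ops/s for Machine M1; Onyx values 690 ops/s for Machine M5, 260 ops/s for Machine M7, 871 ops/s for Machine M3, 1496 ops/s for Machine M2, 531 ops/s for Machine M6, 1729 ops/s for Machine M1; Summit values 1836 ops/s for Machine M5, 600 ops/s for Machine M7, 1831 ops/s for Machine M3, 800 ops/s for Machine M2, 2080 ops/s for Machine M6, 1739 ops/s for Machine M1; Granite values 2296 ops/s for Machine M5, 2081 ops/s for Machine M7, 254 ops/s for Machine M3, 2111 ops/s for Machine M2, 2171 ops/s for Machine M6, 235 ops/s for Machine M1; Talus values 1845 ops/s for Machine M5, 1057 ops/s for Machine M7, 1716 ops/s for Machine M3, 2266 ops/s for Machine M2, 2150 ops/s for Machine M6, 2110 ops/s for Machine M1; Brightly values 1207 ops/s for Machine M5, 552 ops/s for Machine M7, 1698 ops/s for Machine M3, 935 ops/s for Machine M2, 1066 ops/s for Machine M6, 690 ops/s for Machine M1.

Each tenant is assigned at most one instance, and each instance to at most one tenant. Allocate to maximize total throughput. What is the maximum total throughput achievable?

Max total: 11657 ops/s

Optimal: Harbor→Machine M6 (2047 ops/s), Onyx→Machine M1 (1729 ops/s), Summit→Machine M5 (1836 ops/s), Granite→Machine M7 (2081 ops/s), Talus→Machine M2 (2266 ops/s), Brightly→Machine M3 (1698 ops/s) — total 2047+1729+1836+2081+2266+1698 = 11657 ops/s.
Column-greedy (each instance in turn goes to its best remaining tenant) gives 10112 ops/s, worse by 1545.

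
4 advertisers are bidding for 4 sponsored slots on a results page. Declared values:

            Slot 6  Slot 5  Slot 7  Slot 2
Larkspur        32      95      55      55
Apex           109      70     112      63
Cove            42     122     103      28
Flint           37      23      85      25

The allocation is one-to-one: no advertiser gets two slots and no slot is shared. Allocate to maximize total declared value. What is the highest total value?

Maximum total: $371

Treat this as an assignment problem: match each advertiser to one slot.
Optimal: Larkspur→Slot 2 ($55), Apex→Slot 6 ($109), Cove→Slot 5 ($122), Flint→Slot 7 ($85) — total 55+109+122+85 = $371.
Row-greedy (each advertiser in turn takes its best remaining slot) gives $274, worse by 97.
Swapping Cove↔Larkspur (Cove→Slot 2 $28, Larkspur→Slot 5 $95) loses 54.
Every other assignment is strictly worse.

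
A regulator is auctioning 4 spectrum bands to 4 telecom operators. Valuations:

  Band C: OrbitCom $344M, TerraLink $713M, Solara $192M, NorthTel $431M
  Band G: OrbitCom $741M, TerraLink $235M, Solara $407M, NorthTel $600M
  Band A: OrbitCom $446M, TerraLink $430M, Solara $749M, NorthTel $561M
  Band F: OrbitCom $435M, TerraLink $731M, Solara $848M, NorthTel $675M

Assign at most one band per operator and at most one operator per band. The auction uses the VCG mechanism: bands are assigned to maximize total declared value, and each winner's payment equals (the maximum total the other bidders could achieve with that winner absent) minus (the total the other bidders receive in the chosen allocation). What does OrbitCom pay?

Efficient allocation: OrbitCom→Band G ($741M), TerraLink→Band C ($713M), Solara→Band A ($749M), NorthTel→Band F ($675M); total welfare W = $2878M.
OrbitCom receives Band G at value $741M, so the others get W − 741 = $2137M.
Without OrbitCom: best allocation of the remaining 3 bidders over all 4 bands is TerraLink→Band C ($713M), Solara→Band F ($848M), NorthTel→Band G ($600M), total $2161M.
VCG payment = (others' best without OrbitCom) − (others' welfare with OrbitCom) = 2161 − 2137 = $24M.

OrbitCom pays $24M.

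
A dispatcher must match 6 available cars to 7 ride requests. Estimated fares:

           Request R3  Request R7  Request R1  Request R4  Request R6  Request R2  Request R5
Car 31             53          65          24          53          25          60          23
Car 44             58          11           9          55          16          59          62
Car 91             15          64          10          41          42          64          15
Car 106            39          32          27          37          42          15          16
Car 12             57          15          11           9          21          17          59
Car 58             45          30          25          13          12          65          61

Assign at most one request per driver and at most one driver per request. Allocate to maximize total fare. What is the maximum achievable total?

Optimal: Car 31→Request R7 ($65), Car 44→Request R4 ($55), Car 91→Request R2 ($64), Car 106→Request R6 ($42), Car 12→Request R3 ($57), Car 58→Request R5 ($61) — total 65+55+64+42+57+61 = $344.
Row-greedy (each driver in turn takes its best remaining request) gives $315, worse by 29.
Swapping Car 44↔Car 12 (Car 44→Request R3 $58, Car 12→Request R4 $9) loses 45.

Max total: $344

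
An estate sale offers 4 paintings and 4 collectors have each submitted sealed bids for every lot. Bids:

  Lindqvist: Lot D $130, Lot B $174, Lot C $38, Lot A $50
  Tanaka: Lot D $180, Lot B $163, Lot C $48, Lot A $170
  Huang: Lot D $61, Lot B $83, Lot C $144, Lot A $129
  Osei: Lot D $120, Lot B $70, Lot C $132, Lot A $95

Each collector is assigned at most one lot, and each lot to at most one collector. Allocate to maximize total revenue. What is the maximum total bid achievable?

Optimal: Lindqvist→Lot B ($174), Tanaka→Lot D ($180), Huang→Lot A ($129), Osei→Lot C ($132) — total 174+180+129+132 = $615.
Column-greedy (each lot in turn goes to its best remaining collector) gives $593, worse by 22.
Next-best assignment: Lindqvist→Lot B, Tanaka→Lot A, Huang→Lot C, Osei→Lot D = $608.
Swapping Huang↔Osei (Huang→Lot C $144, Osei→Lot A $95) loses 22.

Maximum total: $615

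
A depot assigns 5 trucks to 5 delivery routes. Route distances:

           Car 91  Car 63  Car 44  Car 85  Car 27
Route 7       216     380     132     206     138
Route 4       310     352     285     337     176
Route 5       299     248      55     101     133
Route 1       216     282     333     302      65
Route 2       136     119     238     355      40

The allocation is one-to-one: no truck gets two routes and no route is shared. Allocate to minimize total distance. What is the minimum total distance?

Optimal: Car 91→Route 4 (310 km), Car 63→Route 2 (119 km), Car 44→Route 7 (132 km), Car 85→Route 5 (101 km), Car 27→Route 1 (65 km) — total 310+119+132+101+65 = 727 km.
Column-greedy (each route in turn goes to its cheapest remaining truck) gives 744 km, worse by 17.
Next-best assignment: Car 91→Route 1, Car 63→Route 2, Car 44→Route 7, Car 85→Route 5, Car 27→Route 4 = 744 km.
Swapping Car 27↔Car 91 (Car 27→Route 4 176 km, Car 91→Route 1 216 km) adds 17.

Min total: 727 km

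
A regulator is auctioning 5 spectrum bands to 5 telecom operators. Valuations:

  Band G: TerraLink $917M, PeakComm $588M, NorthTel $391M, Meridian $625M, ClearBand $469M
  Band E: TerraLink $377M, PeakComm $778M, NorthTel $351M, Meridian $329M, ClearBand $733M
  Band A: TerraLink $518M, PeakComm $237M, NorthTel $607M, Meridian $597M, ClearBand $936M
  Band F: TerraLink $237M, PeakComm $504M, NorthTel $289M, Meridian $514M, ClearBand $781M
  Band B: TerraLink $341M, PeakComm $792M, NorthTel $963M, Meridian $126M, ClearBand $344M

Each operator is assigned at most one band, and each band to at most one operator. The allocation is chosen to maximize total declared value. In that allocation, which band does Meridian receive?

Optimal: TerraLink→Band G ($917M), PeakComm→Band E ($778M), NorthTel→Band B ($963M), Meridian→Band F ($514M), ClearBand→Band A ($936M) — total 917+778+963+514+936 = $4108M.
Row-greedy (each operator in turn takes its best remaining band) gives $3563M, worse by 545.
Next-best assignment: TerraLink→Band G, PeakComm→Band E, NorthTel→Band B, Meridian→Band A, ClearBand→Band F = $4036M.
Swapping TerraLink↔PeakComm (TerraLink→Band E $377M, PeakComm→Band G $588M) loses 730.
Meridian's own top band is Band G ($625M), but forcing Meridian→Band G and reassigning the rest optimally gives only $3665M — worse by 443.

Meridian receives Band F.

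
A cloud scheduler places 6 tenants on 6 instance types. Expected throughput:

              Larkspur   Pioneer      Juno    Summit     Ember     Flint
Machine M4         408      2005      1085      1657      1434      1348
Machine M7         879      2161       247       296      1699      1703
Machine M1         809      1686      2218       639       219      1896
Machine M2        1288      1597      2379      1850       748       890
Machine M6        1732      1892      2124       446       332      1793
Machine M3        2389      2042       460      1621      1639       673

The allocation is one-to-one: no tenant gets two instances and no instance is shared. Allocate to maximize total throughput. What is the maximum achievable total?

Max total: 11963 ops/s

This is the linear assignment problem.
Optimal: Larkspur→Machine M3 (2389 ops/s), Pioneer→Machine M4 (2005 ops/s), Juno→Machine M6 (2124 ops/s), Summit→Machine M2 (1850 ops/s), Ember→Machine M7 (1699 ops/s), Flint→Machine M1 (1896 ops/s) — total 2389+2005+2124+1850+1699+1896 = 11963 ops/s.
Row-greedy (each tenant in turn takes its best remaining instance) gives 10814 ops/s, worse by 1149.
Next-best assignment: Larkspur→Machine M3, Pioneer→Machine M4, Juno→Machine M1, Summit→Machine M2, Ember→Machine M7, Flint→Machine M6 = 11954 ops/s.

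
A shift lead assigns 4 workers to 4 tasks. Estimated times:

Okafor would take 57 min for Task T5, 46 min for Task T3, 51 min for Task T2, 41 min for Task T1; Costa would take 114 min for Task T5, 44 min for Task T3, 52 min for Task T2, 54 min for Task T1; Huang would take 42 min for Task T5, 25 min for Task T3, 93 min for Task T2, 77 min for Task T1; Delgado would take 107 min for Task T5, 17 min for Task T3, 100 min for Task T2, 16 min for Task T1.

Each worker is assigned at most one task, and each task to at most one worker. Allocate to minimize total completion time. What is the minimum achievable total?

Optimal: Okafor→Task T5 (57 min), Costa→Task T2 (52 min), Huang→Task T3 (25 min), Delgado→Task T1 (16 min) — total 57+52+25+16 = 150 min.
Row-greedy (each worker in turn takes its cheapest remaining task) gives 227 min, worse by 77.
Swapping Costa↔Huang (Costa→Task T3 44 min, Huang→Task T2 93 min) adds 60.
Checked against all permutations: 150 min is optimal.

Min total: 150 min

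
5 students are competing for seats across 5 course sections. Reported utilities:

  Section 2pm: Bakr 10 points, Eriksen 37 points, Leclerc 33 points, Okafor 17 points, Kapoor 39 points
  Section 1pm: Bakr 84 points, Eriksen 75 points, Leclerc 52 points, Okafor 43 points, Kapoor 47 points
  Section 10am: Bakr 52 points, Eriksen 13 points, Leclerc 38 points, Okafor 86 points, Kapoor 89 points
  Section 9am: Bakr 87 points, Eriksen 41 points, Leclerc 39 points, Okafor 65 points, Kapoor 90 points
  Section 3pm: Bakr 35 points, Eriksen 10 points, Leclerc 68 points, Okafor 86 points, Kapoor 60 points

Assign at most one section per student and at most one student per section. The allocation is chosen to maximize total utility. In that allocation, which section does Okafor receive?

Okafor receives Section 3pm.

This is the linear assignment problem.
Optimal: Bakr→Section 9am (87 points), Eriksen→Section 1pm (75 points), Leclerc→Section 2pm (33 points), Okafor→Section 3pm (86 points), Kapoor→Section 10am (89 points) — total 87+75+33+86+89 = 370 points.
Row-greedy (each student in turn takes its best remaining section) gives 355 points, worse by 15.
No other one-to-one assignment exceeds 370 points.
Okafor's own top section is Section 10am (86 points), but forcing Okafor→Section 10am and reassigning the rest optimally gives only 365 points — worse by 5.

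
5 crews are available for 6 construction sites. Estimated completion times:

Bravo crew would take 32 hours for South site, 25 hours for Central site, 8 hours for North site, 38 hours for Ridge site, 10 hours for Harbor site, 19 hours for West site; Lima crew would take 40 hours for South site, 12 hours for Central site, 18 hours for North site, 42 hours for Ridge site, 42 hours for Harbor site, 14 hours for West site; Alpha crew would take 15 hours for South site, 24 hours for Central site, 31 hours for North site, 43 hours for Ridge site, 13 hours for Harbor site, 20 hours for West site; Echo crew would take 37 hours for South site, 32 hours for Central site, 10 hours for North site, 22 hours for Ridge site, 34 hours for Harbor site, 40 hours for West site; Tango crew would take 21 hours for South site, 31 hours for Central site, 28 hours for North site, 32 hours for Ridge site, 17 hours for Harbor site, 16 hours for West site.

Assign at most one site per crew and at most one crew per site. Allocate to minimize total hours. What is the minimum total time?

Minimum total: 63 hours

Optimal: Bravo crew→Harbor site (10 hours), Lima crew→Central site (12 hours), Alpha crew→South site (15 hours), Echo crew→North site (10 hours), Tango crew→West site (16 hours) — total 10+12+15+10+16 = 63 hours.
Every other assignment is strictly worse.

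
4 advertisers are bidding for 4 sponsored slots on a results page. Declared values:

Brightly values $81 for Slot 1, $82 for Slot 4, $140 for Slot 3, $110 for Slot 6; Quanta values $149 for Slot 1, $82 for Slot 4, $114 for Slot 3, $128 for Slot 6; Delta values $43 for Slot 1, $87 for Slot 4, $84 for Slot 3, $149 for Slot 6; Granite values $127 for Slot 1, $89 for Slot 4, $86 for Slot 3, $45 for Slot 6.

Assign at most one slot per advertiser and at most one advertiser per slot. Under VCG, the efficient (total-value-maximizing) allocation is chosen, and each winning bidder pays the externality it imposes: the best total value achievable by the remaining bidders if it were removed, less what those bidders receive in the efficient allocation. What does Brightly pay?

Brightly pays $3.

Efficient allocation: Brightly→Slot 3 ($140), Quanta→Slot 1 ($149), Delta→Slot 6 ($149), Granite→Slot 4 ($89); total welfare W = $527.
Brightly receives Slot 3 at value $140, so the others get W − 140 = $387.
Without Brightly: best allocation of the remaining 3 bidders over all 4 slots is Quanta→Slot 3 ($114), Delta→Slot 6 ($149), Granite→Slot 1 ($127), total $390.
VCG payment = (others' best without Brightly) − (others' welfare with Brightly) = 390 − 387 = $3.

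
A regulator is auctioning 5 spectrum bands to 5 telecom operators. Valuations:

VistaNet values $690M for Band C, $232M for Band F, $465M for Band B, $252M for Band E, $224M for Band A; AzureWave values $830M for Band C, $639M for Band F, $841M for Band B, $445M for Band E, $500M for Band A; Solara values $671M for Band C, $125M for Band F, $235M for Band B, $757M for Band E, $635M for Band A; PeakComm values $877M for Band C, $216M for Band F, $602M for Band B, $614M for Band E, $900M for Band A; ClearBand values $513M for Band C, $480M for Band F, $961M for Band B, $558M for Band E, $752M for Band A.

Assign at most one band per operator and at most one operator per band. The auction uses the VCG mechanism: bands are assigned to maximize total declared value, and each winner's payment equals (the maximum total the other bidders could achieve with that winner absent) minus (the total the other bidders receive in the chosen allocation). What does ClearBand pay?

ClearBand pays $202M.

Efficient allocation: VistaNet→Band C ($690M), AzureWave→Band F ($639M), Solara→Band E ($757M), PeakComm→Band A ($900M), ClearBand→Band B ($961M); total welfare W = $3947M.
ClearBand receives Band B at value $961M, so the others get W − 961 = $2986M.
Without ClearBand: best allocation of the remaining 4 bidders over all 5 bands is VistaNet→Band C ($690M), AzureWave→Band B ($841M), Solara→Band E ($757M), PeakComm→Band A ($900M), total $3188M.
VCG payment = (others' best without ClearBand) − (others' welfare with ClearBand) = 3188 − 2986 = $202M.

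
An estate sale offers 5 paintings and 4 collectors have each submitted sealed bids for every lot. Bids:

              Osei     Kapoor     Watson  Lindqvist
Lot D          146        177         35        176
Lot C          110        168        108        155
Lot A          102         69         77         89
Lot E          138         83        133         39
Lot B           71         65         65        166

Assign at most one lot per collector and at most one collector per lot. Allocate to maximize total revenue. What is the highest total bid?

Maximum total: $613

Optimal: Osei→Lot D ($146), Kapoor→Lot C ($168), Watson→Lot E ($133), Lindqvist→Lot B ($166) — total 146+168+133+166 = $613.
Max-entry greedy (repeatedly take the single best remaining cell) gives $589, worse by 24.
Next-best assignment: Osei→Lot E, Kapoor→Lot D, Watson→Lot C, Lindqvist→Lot B = $589.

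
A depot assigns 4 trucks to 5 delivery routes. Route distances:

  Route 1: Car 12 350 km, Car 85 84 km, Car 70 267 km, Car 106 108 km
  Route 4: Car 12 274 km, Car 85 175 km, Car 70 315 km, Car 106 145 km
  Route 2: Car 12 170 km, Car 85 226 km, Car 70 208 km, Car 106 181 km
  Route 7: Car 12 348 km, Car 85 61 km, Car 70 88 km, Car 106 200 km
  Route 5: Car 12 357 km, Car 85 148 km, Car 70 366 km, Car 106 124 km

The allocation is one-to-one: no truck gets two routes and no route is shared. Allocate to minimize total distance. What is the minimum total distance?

Optimal: Car 12→Route 2 (170 km), Car 85→Route 1 (84 km), Car 70→Route 7 (88 km), Car 106→Route 5 (124 km) — total 170+84+88+124 = 466 km.
Min-entry greedy (repeatedly take the single cheapest remaining cell) gives 654 km, worse by 188.
Next-best assignment: Car 12→Route 2, Car 85→Route 1, Car 70→Route 7, Car 106→Route 4 = 487 km.

Min total: 466 km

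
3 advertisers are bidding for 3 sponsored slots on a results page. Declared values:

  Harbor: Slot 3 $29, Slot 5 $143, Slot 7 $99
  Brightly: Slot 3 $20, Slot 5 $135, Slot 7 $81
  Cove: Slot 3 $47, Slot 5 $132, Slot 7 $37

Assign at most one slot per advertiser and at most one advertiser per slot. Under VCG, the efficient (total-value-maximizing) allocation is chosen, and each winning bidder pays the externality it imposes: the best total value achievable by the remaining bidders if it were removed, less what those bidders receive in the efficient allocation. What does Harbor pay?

Harbor pays $31.

Efficient allocation: Harbor→Slot 7 ($99), Brightly→Slot 5 ($135), Cove→Slot 3 ($47); total welfare W = $281.
Harbor receives Slot 7 at value $99, so the others get W − 99 = $182.
Without Harbor: best allocation of the remaining 2 bidders over all 3 slots is Brightly→Slot 7 ($81), Cove→Slot 5 ($132), total $213.
VCG payment = (others' best without Harbor) − (others' welfare with Harbor) = 213 − 182 = $31.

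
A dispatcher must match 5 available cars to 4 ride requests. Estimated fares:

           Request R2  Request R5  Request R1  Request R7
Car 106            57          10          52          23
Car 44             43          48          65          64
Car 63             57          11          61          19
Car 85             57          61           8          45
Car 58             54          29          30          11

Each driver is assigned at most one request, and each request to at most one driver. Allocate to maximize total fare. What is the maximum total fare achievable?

Maximum total: $243

Optimal: Car 106→Request R2 ($57), Car 85→Request R5 ($61), Car 63→Request R1 ($61), Car 44→Request R7 ($64) — total 57+61+61+64 = $243.
Next-best assignment: Car 58→Request R2, Car 85→Request R5, Car 63→Request R1, Car 44→Request R7 = $240.
Swapping Car 44↔Car 106 (Car 44→Request R2 $43, Car 106→Request R7 $23) loses 55.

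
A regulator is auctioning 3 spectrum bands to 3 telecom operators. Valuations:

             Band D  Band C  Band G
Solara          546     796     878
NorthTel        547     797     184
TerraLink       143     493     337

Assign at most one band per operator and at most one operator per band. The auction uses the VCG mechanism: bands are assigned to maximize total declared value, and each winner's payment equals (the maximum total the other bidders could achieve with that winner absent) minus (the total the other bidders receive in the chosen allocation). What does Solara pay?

Solara pays $94M.

Efficient allocation: Solara→Band G ($878M), NorthTel→Band D ($547M), TerraLink→Band C ($493M); total welfare W = $1918M.
Solara receives Band G at value $878M, so the others get W − 878 = $1040M.
Without Solara: best allocation of the remaining 2 bidders over all 3 bands is NorthTel→Band C ($797M), TerraLink→Band G ($337M), total $1134M.
VCG payment = (others' best without Solara) − (others' welfare with Solara) = 1134 − 1040 = $94M.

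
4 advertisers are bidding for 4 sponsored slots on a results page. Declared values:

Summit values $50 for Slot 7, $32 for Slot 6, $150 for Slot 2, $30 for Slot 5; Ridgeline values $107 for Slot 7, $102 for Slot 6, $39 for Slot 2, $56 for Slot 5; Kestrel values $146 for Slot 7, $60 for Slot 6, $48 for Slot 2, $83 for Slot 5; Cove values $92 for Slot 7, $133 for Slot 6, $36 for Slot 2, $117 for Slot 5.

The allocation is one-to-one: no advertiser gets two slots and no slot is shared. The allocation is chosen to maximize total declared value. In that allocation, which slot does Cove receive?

Optimal: Summit→Slot 2 ($150), Ridgeline→Slot 6 ($102), Kestrel→Slot 7 ($146), Cove→Slot 5 ($117) — total 150+102+146+117 = $515.
Column-greedy (each slot in turn goes to its best remaining advertiser) gives $485, worse by 30.
Next-best assignment: Summit→Slot 2, Ridgeline→Slot 5, Kestrel→Slot 7, Cove→Slot 6 = $485.
Every other assignment is strictly worse.
Cove's own top slot is Slot 6 ($133), but forcing Cove→Slot 6 and reassigning the rest optimally gives only $485 — worse by 30.

Cove receives Slot 5.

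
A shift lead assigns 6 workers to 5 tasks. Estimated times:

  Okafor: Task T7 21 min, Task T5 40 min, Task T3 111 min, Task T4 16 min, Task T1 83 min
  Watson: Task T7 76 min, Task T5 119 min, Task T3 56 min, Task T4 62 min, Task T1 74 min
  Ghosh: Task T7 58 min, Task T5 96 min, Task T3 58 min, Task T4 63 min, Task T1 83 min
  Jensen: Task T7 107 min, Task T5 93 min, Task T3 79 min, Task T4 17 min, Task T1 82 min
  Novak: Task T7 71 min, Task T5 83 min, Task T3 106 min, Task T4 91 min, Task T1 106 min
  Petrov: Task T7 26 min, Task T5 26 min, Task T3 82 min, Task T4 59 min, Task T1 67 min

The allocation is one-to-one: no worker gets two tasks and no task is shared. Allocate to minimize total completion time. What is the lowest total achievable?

Min total: 196 min

This is the linear assignment problem.
Optimal: Okafor→Task T7 (21 min), Petrov→Task T5 (26 min), Ghosh→Task T3 (58 min), Jensen→Task T4 (17 min), Watson→Task T1 (74 min) — total 21+26+58+17+74 = 196 min.
Min-entry greedy (repeatedly take the single cheapest remaining cell) gives 263 min, worse by 67.
Swapping Petrov↔Okafor (Petrov→Task T7 26 min, Okafor→Task T5 40 min) adds 19.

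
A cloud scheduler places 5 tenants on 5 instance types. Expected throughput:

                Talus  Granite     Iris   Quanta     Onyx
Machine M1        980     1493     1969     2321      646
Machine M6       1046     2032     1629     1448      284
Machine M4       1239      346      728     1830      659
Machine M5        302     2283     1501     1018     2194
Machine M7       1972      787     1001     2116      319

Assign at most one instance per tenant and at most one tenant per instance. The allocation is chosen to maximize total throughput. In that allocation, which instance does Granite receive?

Granite receives Machine M6.

This is the linear assignment problem.
Optimal: Talus→Machine M7 (1972 ops/s), Granite→Machine M6 (2032 ops/s), Iris→Machine M1 (1969 ops/s), Quanta→Machine M4 (1830 ops/s), Onyx→Machine M5 (2194 ops/s) — total 1972+2032+1969+1830+2194 = 9997 ops/s.
Row-greedy (each tenant in turn takes its best remaining instance) gives 8338 ops/s, worse by 1659.
Checked against all permutations: 9997 ops/s is optimal.
Granite's own top instance is Machine M5 (2283 ops/s), but forcing Granite→Machine M5 and reassigning the rest optimally gives only 8864 ops/s — worse by 1133.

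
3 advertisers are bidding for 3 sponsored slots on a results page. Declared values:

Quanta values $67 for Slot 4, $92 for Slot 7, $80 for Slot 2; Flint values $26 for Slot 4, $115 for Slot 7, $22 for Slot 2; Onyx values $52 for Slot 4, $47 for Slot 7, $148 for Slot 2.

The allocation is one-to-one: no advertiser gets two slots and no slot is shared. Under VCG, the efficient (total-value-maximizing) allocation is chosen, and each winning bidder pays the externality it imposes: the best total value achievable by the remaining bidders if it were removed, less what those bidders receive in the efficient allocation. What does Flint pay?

Flint pays $25.

Efficient allocation: Quanta→Slot 4 ($67), Flint→Slot 7 ($115), Onyx→Slot 2 ($148); total welfare W = $330.
Flint receives Slot 7 at value $115, so the others get W − 115 = $215.
Without Flint: best allocation of the remaining 2 bidders over all 3 slots is Quanta→Slot 7 ($92), Onyx→Slot 2 ($148), total $240.
VCG payment = (others' best without Flint) − (others' welfare with Flint) = 240 − 215 = $25.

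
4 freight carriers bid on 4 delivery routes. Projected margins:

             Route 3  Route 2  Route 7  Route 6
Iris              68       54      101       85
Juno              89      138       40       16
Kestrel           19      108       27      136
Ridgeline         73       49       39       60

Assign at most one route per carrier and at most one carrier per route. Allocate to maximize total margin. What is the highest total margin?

Maximum total: $448k

This is the linear assignment problem.
Optimal: Iris→Route 7 ($101k), Juno→Route 2 ($138k), Kestrel→Route 6 ($136k), Ridgeline→Route 3 ($73k) — total 101+138+136+73 = $448k.
Column-greedy (each route in turn goes to its best remaining carrier) gives $358k, worse by 90.
No other one-to-one assignment exceeds $448k.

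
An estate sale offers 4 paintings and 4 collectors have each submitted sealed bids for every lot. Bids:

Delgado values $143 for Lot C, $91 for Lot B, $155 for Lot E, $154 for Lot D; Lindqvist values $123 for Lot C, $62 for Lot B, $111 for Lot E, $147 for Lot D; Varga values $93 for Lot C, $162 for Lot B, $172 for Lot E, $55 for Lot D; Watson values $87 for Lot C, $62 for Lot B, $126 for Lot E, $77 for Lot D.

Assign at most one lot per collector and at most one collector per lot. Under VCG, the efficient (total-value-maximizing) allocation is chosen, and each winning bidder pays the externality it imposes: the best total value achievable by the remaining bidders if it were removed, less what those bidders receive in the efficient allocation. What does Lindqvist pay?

Efficient allocation: Delgado→Lot C ($143), Lindqvist→Lot D ($147), Varga→Lot B ($162), Watson→Lot E ($126); total welfare W = $578.
Lindqvist receives Lot D at value $147, so the others get W − 147 = $431.
Without Lindqvist: best allocation of the remaining 3 bidders over all 4 lots is Delgado→Lot D ($154), Varga→Lot B ($162), Watson→Lot E ($126), total $442.
VCG payment = (others' best without Lindqvist) − (others' welfare with Lindqvist) = 442 − 431 = $11.

Lindqvist pays $11.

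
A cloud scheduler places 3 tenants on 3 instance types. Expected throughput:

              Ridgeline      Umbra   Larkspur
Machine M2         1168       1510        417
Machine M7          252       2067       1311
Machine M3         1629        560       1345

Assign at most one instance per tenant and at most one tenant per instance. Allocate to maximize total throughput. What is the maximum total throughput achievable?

Treat this as an assignment problem: match each tenant to one instance.
Optimal: Ridgeline→Machine M2 (1168 ops/s), Umbra→Machine M7 (2067 ops/s), Larkspur→Machine M3 (1345 ops/s) — total 1168+2067+1345 = 4580 ops/s.
Column-greedy (each instance in turn goes to its best remaining tenant) gives 4450 ops/s, worse by 130.
Every other assignment is strictly worse.

Maximum total: 4580 ops/s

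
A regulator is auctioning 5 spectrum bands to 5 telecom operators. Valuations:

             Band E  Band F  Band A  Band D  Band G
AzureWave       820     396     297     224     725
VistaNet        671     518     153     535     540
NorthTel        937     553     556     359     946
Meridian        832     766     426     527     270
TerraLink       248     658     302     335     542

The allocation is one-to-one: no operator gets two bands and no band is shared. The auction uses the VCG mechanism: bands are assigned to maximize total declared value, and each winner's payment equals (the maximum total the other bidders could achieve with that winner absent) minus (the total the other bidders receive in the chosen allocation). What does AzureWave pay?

Efficient allocation: AzureWave→Band E ($820M), VistaNet→Band D ($535M), NorthTel→Band G ($946M), Meridian→Band A ($426M), TerraLink→Band F ($658M); total welfare W = $3385M.
AzureWave receives Band E at value $820M, so the others get W − 820 = $2565M.
Without AzureWave: best allocation of the remaining 4 bidders over all 5 bands is VistaNet→Band D ($535M), NorthTel→Band G ($946M), Meridian→Band E ($832M), TerraLink→Band F ($658M), total $2971M.
VCG payment = (others' best without AzureWave) − (others' welfare with AzureWave) = 2971 − 2565 = $406M.

AzureWave pays $406M.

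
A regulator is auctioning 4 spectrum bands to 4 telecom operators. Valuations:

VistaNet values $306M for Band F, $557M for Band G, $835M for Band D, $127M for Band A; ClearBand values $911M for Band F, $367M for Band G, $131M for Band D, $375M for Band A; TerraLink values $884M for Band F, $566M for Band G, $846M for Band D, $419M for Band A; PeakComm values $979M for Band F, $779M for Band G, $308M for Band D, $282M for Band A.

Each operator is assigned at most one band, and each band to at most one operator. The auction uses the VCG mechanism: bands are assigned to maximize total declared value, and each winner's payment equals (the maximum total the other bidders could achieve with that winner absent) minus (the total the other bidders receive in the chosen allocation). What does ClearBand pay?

ClearBand pays $465M.

Efficient allocation: VistaNet→Band D ($835M), ClearBand→Band F ($911M), TerraLink→Band A ($419M), PeakComm→Band G ($779M); total welfare W = $2944M.
ClearBand receives Band F at value $911M, so the others get W − 911 = $2033M.
Without ClearBand: best allocation of the remaining 3 bidders over all 4 bands is VistaNet→Band D ($835M), TerraLink→Band F ($884M), PeakComm→Band G ($779M), total $2498M.
VCG payment = (others' best without ClearBand) − (others' welfare with ClearBand) = 2498 − 2033 = $465M.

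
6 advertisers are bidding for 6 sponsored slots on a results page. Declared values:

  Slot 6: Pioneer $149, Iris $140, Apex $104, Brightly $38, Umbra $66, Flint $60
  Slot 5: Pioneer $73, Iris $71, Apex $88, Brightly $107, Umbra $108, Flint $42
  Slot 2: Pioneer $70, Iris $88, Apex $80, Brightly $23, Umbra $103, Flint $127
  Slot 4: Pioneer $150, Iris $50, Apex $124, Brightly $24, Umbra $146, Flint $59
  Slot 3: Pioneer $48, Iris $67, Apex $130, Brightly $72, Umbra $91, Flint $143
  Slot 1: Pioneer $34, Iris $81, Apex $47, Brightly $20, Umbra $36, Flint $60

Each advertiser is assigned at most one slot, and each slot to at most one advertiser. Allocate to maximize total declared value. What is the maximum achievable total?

Maximum total: $740

Optimal: Pioneer→Slot 6 ($149), Iris→Slot 1 ($81), Apex→Slot 3 ($130), Brightly→Slot 5 ($107), Umbra→Slot 4 ($146), Flint→Slot 2 ($127) — total 149+81+130+107+146+127 = $740.
Max-entry greedy (repeatedly take the single best remaining cell) gives $641, worse by 99.
Swapping Iris↔Flint (Iris→Slot 2 $88, Flint→Slot 1 $60) loses 60.
Every other assignment is strictly worse.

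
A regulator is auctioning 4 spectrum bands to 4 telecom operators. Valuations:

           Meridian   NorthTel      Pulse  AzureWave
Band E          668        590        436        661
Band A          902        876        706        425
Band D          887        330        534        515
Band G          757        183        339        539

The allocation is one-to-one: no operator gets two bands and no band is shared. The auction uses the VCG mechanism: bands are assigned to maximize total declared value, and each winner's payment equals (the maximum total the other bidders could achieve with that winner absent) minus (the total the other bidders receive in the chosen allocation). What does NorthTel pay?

Efficient allocation: Meridian→Band G ($757M), NorthTel→Band A ($876M), Pulse→Band D ($534M), AzureWave→Band E ($661M); total welfare W = $2828M.
NorthTel receives Band A at value $876M, so the others get W − 876 = $1952M.
Without NorthTel: best allocation of the remaining 3 bidders over all 4 bands is Meridian→Band D ($887M), Pulse→Band A ($706M), AzureWave→Band E ($661M), total $2254M.
VCG payment = (others' best without NorthTel) − (others' welfare with NorthTel) = 2254 − 1952 = $302M.

NorthTel pays $302M.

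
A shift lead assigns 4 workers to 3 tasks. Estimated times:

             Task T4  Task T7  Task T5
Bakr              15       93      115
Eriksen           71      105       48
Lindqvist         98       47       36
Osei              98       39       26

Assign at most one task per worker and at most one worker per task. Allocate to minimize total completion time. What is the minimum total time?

Optimal: Bakr→Task T4 (15 min), Lindqvist→Task T7 (47 min), Osei→Task T5 (26 min) — total 15+47+26 = 88 min.
Column-greedy (each task in turn goes to its cheapest remaining worker) gives 90 min, worse by 2.
Next-best assignment: Bakr→Task T4, Osei→Task T7, Lindqvist→Task T5 = 90 min.
Swapping Lindqvist↔Bakr (Lindqvist→Task T4 98 min, Bakr→Task T7 93 min) adds 129.
No other one-to-one assignment undercuts 88 min.

Minimum total: 88 min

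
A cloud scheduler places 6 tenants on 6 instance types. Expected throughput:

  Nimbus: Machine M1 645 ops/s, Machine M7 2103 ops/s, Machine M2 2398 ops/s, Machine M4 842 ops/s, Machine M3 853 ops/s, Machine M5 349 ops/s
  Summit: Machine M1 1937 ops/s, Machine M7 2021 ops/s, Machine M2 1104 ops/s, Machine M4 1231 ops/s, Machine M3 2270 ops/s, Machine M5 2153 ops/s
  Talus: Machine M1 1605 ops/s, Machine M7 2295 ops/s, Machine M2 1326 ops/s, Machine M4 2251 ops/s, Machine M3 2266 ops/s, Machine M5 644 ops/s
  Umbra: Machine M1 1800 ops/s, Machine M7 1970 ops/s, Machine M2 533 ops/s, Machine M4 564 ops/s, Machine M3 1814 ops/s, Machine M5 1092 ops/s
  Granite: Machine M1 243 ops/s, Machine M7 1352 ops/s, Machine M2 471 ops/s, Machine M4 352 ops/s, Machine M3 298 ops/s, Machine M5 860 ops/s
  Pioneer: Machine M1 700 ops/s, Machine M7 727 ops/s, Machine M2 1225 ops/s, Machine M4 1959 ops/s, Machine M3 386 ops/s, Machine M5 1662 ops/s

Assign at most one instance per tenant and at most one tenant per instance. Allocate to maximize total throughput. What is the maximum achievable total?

Optimal: Nimbus→Machine M2 (2398 ops/s), Summit→Machine M5 (2153 ops/s), Talus→Machine M3 (2266 ops/s), Umbra→Machine M1 (1800 ops/s), Granite→Machine M7 (1352 ops/s), Pioneer→Machine M4 (1959 ops/s) — total 2398+2153+2266+1800+1352+1959 = 11928 ops/s.
Row-greedy (each tenant in turn takes its best remaining instance) gives 11582 ops/s, worse by 346.
Next-best assignment: Nimbus→Machine M2, Summit→Machine M3, Talus→Machine M4, Umbra→Machine M1, Granite→Machine M7, Pioneer→Machine M5 = 11733 ops/s.
No other one-to-one assignment exceeds 11928 ops/s.

Max total: 11928 ops/s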